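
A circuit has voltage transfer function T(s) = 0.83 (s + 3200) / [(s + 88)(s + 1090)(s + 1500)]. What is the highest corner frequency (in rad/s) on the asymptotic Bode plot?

Break frequencies occur at each pole and zero magnitude: 88 rad/s, 1090 rad/s, 1500 rad/s, 3200 rad/s.
The highest is 3200 rad/s.

3200 rad/s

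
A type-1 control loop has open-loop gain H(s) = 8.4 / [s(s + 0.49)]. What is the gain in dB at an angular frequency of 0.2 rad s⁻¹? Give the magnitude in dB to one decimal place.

|j0.2 + 0.49| = √(0.2² + 0.49²) = 0.5292
|j0.2| = 0.2
|H(j0.2)| = 8.4 / (0.5292 × 0.2) = 79.358
20 log₁₀(79.358) = 37.99 dB

38.0 dB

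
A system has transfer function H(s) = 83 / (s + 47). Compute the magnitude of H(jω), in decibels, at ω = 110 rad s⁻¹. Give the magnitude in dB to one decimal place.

|j110 + 47| = √(110² + 47²) = 119.6
|H(j110)| = 83 / 119.6 = 0.69386
20 log₁₀(0.69386) = -3.17 dB

-3.2 dB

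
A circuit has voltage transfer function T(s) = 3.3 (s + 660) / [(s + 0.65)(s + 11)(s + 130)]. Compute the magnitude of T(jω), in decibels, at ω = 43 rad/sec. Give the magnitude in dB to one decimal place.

|j43 + 660| = √(43² + 660²) = 661.4
|j43 + 0.65| = √(43² + 0.65²) = 43
|j43 + 11| = √(43² + 11²) = 44.38
|j43 + 130| = √(43² + 130²) = 136.9
|T(j43)| = 3.3 × 661.4 / (43 × 44.38 × 136.9) = 0.008351
20 log₁₀(0.008351) = -41.57 dB

-41.6 dB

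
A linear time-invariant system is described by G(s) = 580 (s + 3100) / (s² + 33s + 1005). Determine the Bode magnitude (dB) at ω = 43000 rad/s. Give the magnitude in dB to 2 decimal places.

-37.38 dB

|j43000 + 3100| = √(43000² + 3100²) = 4.311e+04
|(j43000)² + 33(j43000) + 1005| = |-1.849e+09 + j1.419e+06| = 1.849e+09
|G(j43000)| = 580 × 4.311e+04 / 1.849e+09 = 0.013523
20 log₁₀(0.013523) = -37.378 dB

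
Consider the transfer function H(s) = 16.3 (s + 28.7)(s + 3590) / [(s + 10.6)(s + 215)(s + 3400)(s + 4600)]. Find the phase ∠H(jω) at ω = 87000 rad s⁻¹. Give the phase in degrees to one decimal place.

∠(j87000 + 28.7) = arctan(87000/28.7) = 89.98°
∠(j87000 + 3590) = arctan(87000/3590) = 87.64°
∠(j87000 + 10.6) = arctan(87000/10.6) = 89.99°
∠(j87000 + 215) = arctan(87000/215) = 89.86°
∠(j87000 + 3400) = arctan(87000/3400) = 87.76°
∠(j87000 + 4600) = arctan(87000/4600) = 86.97°
∠H(j87000) = 89.98° + 87.64° − (89.99° + 89.86° + 87.76° + 86.97°) = -176.97°

-177.0°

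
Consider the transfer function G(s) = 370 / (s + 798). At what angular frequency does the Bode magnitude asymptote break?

The single real pole at s = −798 gives a corner at ω = 798 rad/s.

798 rad/s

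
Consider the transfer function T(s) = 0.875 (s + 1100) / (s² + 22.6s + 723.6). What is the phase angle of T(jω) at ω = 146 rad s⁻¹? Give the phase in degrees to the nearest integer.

-163°

∠(j146 + 1100) = arctan(146/1100) = 7.56°
∠[(j146)² + 22.6(j146) + 723.6] = ∠[-20592 + j3299.6] = 170.90°
∠T(j146) = 7.56° − 170.90° = -163.34°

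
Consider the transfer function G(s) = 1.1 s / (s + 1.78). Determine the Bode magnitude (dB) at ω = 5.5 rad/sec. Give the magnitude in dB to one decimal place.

|j5.5| = 5.5
|j5.5 + 1.78| = √(5.5² + 1.78²) = 5.781
|G(j5.5)| = 1.1 × 5.5 / 5.781 = 1.0466
20 log₁₀(1.0466) = 0.40 dB

0.4 dB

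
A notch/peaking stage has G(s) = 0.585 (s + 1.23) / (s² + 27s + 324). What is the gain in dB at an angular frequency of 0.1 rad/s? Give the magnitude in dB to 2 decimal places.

|j0.1 + 1.23| = √(0.1² + 1.23²) = 1.234
|(j0.1)² + 27(j0.1) + 324| = |323.99 + j2.7| = 324
|G(j0.1)| = 0.585 × 1.234 / 324 = 0.0022282
20 log₁₀(0.0022282) = -53.041 dB

-53.04 dB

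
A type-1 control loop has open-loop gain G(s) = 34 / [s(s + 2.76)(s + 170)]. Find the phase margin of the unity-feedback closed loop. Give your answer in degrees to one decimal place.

88.5 deg

Gain crossover: |G(jω)| = 1 at ω ≈ 0.0724 rad s⁻¹.
∠G(j0.0724) = −90° − arctan(0.0724/2.76) − arctan(0.0724/170) ≈ -91.53°
PM = 180° + (-91.53°) = 88.47°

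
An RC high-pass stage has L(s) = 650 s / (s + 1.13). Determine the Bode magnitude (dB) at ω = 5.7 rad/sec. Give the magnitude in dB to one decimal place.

56.1 dB

|j5.7| = 5.7
|j5.7 + 1.13| = √(5.7² + 1.13²) = 5.811
|L(j5.7)| = 650 × 5.7 / 5.811 = 637.59
20 log₁₀(637.59) = 56.09 dB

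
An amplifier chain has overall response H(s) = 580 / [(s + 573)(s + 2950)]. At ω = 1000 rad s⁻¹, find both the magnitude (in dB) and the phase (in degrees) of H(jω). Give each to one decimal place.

|j1000 + 573| = √(1000² + 573²) = 1153
|j1000 + 2950| = √(1000² + 2950²) = 3115
|H(j1000)| = 580 / (1153 × 3115) = 0.00016156
20 log₁₀(0.00016156) = -75.83 dB
∠(j1000 + 573) = arctan(1000/573) = 60.19°
∠(j1000 + 2950) = arctan(1000/2950) = 18.73°
∠H(j1000) = − (60.19° + 18.73°) = -78.91°

|H| = -75.8 dB, ∠H = -78.9°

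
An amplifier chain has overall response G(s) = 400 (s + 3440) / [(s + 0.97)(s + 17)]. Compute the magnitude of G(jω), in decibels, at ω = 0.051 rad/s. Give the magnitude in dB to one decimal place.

|j0.051 + 3440| = √(0.051² + 3440²) = 3440
|j0.051 + 0.97| = √(0.051² + 0.97²) = 0.9713
|j0.051 + 17| = √(0.051² + 17²) = 17
|G(j0.051)| = 400 × 3440 / (0.9713 × 17) = 83329
20 log₁₀(83329) = 98.42 dB

98.4 dB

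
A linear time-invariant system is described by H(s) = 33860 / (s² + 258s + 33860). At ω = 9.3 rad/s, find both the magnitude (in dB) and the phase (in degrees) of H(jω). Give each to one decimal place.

|(j9.3)² + 258(j9.3) + 33860| = |33774 + j2399.4| = 3.386e+04
|H(j9.3)| = 33860 / 3.386e+04 = 1
20 log₁₀(1) = 0.00 dB
∠[(j9.3)² + 258(j9.3) + 33860] = ∠[33774 + j2399.4] = 4.06°
∠H(j9.3) = −4.06° = -4.06°

|H| = 0.0 dB, ∠H = -4.1°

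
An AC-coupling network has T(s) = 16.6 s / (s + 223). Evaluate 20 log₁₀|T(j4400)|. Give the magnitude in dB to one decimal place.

|j4400| = 4400
|j4400 + 223| = √(4400² + 223²) = 4406
|T(j4400)| = 16.6 × 4400 / 4406 = 16.579
20 log₁₀(16.579) = 24.39 dB

24.4 dB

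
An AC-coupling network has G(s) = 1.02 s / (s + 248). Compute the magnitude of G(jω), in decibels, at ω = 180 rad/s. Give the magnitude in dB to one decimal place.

-4.4 dB

|j180| = 180
|j180 + 248| = √(180² + 248²) = 306.4
|G(j180)| = 1.02 × 180 / 306.4 = 0.59914
20 log₁₀(0.59914) = -4.45 dB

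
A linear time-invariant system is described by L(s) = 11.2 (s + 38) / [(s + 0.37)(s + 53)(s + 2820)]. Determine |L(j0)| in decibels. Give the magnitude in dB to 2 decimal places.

L(0) = 11.2 × 38 / (0.37 × 53 × 2820) = 0.0076962
20 log₁₀(0.0076962) = -42.275 dB

-42.27 dB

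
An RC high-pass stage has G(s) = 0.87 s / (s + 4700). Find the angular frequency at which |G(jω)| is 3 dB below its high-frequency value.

For a single-pole high-pass, the −3 dB point is at the pole: ω = 4700 rad/s.

4700 rad/s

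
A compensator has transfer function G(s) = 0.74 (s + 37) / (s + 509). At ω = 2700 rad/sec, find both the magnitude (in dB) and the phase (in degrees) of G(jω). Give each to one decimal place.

|G| = -2.8 dB, ∠G = 9.9°

|j2700 + 37| = √(2700² + 37²) = 2700
|j2700 + 509| = √(2700² + 509²) = 2748
|G(j2700)| = 0.74 × 2700 / 2748 = 0.72726
20 log₁₀(0.72726) = -2.77 dB
∠(j2700 + 37) = arctan(2700/37) = 89.21°
∠(j2700 + 509) = arctan(2700/509) = 79.32°
∠G(j2700) = 89.21° − 79.32° = 9.89°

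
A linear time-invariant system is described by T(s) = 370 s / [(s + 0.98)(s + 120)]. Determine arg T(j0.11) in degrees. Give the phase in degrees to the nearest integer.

∠(j0.11) = 90.00°
∠(j0.11 + 0.98) = arctan(0.11/0.98) = 6.40°
∠(j0.11 + 120) = arctan(0.11/120) = 0.05°
∠T(j0.11) = 90.00° − (6.40° + 0.05°) = 83.54°

84°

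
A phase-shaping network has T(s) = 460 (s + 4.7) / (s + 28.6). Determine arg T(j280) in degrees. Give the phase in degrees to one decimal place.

∠(j280 + 4.7) = arctan(280/4.7) = 89.04°
∠(j280 + 28.6) = arctan(280/28.6) = 84.17°
∠T(j280) = 89.04° − 84.17° = 4.87°

4.9°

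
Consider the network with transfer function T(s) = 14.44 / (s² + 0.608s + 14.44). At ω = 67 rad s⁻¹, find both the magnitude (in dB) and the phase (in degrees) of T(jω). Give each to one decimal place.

|(j67)² + 0.608(j67) + 14.44| = |-4474.6 + j40.736| = 4475
|T(j67)| = 14.44 / 4475 = 0.003227
20 log₁₀(0.003227) = -49.82 dB
∠[(j67)² + 0.608(j67) + 14.44] = ∠[-4474.6 + j40.736] = 179.48°
∠T(j67) = −179.48° = -179.48°

|T| = -49.8 dB, ∠T = -179.5°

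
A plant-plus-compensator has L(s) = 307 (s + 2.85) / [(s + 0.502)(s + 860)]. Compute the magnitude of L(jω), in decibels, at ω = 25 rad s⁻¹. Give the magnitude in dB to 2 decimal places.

-8.90 dB

|j25 + 2.85| = √(25² + 2.85²) = 25.16
|j25 + 0.502| = √(25² + 0.502²) = 25.01
|j25 + 860| = √(25² + 860²) = 860.4
|L(j25)| = 307 × 25.16 / (25.01 × 860.4) = 0.35906
20 log₁₀(0.35906) = -8.897 dB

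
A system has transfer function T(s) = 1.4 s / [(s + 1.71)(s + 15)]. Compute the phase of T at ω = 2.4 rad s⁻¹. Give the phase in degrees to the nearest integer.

26 deg

∠(j2.4) = 90.00°
∠(j2.4 + 1.71) = arctan(2.4/1.71) = 54.53°
∠(j2.4 + 15) = arctan(2.4/15) = 9.09°
∠T(j2.4) = 90.00° − (54.53° + 9.09°) = 26.38°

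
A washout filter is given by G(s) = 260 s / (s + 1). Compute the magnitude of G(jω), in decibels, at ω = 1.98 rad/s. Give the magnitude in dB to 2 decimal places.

47.31 dB

|j1.98| = 1.98
|j1.98 + 1| = √(1.98² + 1²) = 2.218
|G(j1.98)| = 260 × 1.98 / 2.218 = 232.08
20 log₁₀(232.08) = 47.313 dB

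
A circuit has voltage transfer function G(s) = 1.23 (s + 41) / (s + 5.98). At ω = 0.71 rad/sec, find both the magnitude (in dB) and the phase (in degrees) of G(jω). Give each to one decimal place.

|G| = 18.5 dB, ∠G = -5.8°

|j0.71 + 41| = √(0.71² + 41²) = 41.01
|j0.71 + 5.98| = √(0.71² + 5.98²) = 6.022
|G(j0.71)| = 1.23 × 41.01 / 6.022 = 8.3755
20 log₁₀(8.3755) = 18.46 dB
∠(j0.71 + 41) = arctan(0.71/41) = 0.99°
∠(j0.71 + 5.98) = arctan(0.71/5.98) = 6.77°
∠G(j0.71) = 0.99° − 6.77° = -5.78°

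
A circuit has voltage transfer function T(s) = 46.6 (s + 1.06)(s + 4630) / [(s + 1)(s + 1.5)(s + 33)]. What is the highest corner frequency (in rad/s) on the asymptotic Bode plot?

Break frequencies occur at each pole and zero magnitude: 1 rad/s, 1.06 rad/s, 1.5 rad/s, 33 rad/s, 4630 rad/s.
The highest is 4630 rad/s.

4630 rad/s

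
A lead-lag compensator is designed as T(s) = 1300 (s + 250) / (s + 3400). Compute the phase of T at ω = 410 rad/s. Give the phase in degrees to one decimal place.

∠(j410 + 250) = arctan(410/250) = 58.63°
∠(j410 + 3400) = arctan(410/3400) = 6.88°
∠T(j410) = 58.63° − 6.88° = 51.75°

51.8°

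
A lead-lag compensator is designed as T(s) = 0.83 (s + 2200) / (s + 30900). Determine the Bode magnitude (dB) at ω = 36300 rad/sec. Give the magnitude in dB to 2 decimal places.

-3.97 dB

|j36300 + 2200| = √(36300² + 2200²) = 3.637e+04
|j36300 + 30900| = √(36300² + 30900²) = 4.767e+04
|T(j36300)| = 0.83 × 3.637e+04 / 4.767e+04 = 0.63318
20 log₁₀(0.63318) = -3.969 dB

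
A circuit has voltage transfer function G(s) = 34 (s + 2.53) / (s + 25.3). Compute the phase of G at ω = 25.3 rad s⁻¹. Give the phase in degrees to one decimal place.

39.3°

∠(j25.3 + 2.53) = arctan(25.3/2.53) = 84.29°
∠(j25.3 + 25.3) = arctan(25.3/25.3) = 45.00°
∠G(j25.3) = 84.29° − 45.00° = 39.29°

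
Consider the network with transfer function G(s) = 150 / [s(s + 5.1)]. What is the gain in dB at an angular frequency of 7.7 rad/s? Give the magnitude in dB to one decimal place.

|j7.7 + 5.1| = √(7.7² + 5.1²) = 9.236
|j7.7| = 7.7
|G(j7.7)| = 150 / (9.236 × 7.7) = 2.1092
20 log₁₀(2.1092) = 6.48 dB

6.5 dB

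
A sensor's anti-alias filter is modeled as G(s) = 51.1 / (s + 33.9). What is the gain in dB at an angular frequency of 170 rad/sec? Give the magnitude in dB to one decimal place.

|j170 + 33.9| = √(170² + 33.9²) = 173.3
|G(j170)| = 51.1 / 173.3 = 0.29478
20 log₁₀(0.29478) = -10.61 dB

-10.6 dB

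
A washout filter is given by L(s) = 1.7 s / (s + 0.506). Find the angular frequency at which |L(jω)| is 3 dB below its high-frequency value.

For a single-pole high-pass, the −3 dB point is at the pole: ω = 0.506 rad s⁻¹.

0.506 rad s⁻¹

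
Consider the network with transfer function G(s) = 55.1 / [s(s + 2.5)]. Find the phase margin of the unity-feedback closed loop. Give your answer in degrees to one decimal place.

19.1°

Gain crossover: |G(jω)| = 1 at ω ≈ 7.22 rad/sec.
∠G(j7.22) = −90° − arctan(7.22/2.5) ≈ -160.89°
PM = 180° + (-160.89°) = 19.11°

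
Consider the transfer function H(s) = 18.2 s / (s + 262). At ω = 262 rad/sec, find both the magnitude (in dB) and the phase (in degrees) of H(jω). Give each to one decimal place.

|H| = 22.2 dB, ∠H = 45.0°

|j262| = 262
|j262 + 262| = √(262² + 262²) = 370.5
|H(j262)| = 18.2 × 262 / 370.5 = 12.869
20 log₁₀(12.869) = 22.19 dB
∠(j262) = 90.00°
∠(j262 + 262) = arctan(262/262) = 45.00°
∠H(j262) = 90.00° − 45.00° = 45.00°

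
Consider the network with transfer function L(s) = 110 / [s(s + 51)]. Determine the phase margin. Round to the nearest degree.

Gain crossover: |L(jω)| = 1 at ω ≈ 2.15 rad s⁻¹.
∠L(j2.15) = −90° − arctan(2.15/51) ≈ -92.42°
PM = 180° + (-92.42°) = 87.58°

88°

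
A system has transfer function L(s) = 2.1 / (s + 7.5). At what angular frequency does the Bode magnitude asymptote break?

7.5 rad/s

The single real pole at s = −7.5 gives a corner at ω = 7.5 rad/s.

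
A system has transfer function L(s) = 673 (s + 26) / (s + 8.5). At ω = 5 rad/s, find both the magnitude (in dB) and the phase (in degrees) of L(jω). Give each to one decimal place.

|L| = 65.1 dB, ∠L = -19.6°

|j5 + 26| = √(5² + 26²) = 26.48
|j5 + 8.5| = √(5² + 8.5²) = 9.862
|L(j5)| = 673 × 26.48 / 9.862 = 1806.9
20 log₁₀(1806.9) = 65.14 dB
∠(j5 + 26) = arctan(5/26) = 10.89°
∠(j5 + 8.5) = arctan(5/8.5) = 30.47°
∠L(j5) = 10.89° − 30.47° = -19.58°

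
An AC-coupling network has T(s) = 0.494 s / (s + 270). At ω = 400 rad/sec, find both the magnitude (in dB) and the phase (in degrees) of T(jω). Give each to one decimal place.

|j400| = 400
|j400 + 270| = √(400² + 270²) = 482.6
|T(j400)| = 0.494 × 400 / 482.6 = 0.40945
20 log₁₀(0.40945) = -7.76 dB
∠(j400) = 90.00°
∠(j400 + 270) = arctan(400/270) = 55.98°
∠T(j400) = 90.00° − 55.98° = 34.02°

|T| = -7.8 dB, ∠T = 34.0°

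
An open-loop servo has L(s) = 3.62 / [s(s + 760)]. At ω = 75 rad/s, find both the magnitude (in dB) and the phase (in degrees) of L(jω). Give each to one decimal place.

|j75 + 760| = √(75² + 760²) = 763.7
|j75| = 75
|L(j75)| = 3.62 / (763.7 × 75) = 6.3202e-05
20 log₁₀(6.3202e-05) = -83.99 dB
∠(j75 + 760) = arctan(75/760) = 5.64°
∠(j75) = 90.00°
∠L(j75) = − (5.64° + 90.00°) = -95.64°

|L| = -84.0 dB, ∠L = -95.6°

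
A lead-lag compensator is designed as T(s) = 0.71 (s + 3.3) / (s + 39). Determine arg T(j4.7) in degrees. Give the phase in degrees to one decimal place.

∠(j4.7 + 3.3) = arctan(4.7/3.3) = 54.93°
∠(j4.7 + 39) = arctan(4.7/39) = 6.87°
∠T(j4.7) = 54.93° − 6.87° = 48.05°

48.1°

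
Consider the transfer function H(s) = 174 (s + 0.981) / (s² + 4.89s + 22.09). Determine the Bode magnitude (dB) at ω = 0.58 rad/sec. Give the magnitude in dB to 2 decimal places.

19.12 dB

|j0.58 + 0.981| = √(0.58² + 0.981²) = 1.14
|(j0.58)² + 4.89(j0.58) + 22.09| = |21.754 + j2.8362| = 21.94
|H(j0.58)| = 174 × 1.14 / 21.94 = 9.039
20 log₁₀(9.039) = 19.122 dB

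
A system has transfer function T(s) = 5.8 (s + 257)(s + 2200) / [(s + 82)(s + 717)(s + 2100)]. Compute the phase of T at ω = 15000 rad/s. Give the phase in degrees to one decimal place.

∠(j15000 + 257) = arctan(15000/257) = 89.02°
∠(j15000 + 2200) = arctan(15000/2200) = 81.66°
∠(j15000 + 82) = arctan(15000/82) = 89.69°
∠(j15000 + 717) = arctan(15000/717) = 87.26°
∠(j15000 + 2100) = arctan(15000/2100) = 82.03°
∠T(j15000) = 89.02° + 81.66° − (89.69° + 87.26° + 82.03°) = -88.31°

-88.3°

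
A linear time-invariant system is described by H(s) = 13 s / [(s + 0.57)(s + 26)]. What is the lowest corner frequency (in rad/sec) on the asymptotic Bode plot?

0.57 rad/sec

Break frequencies occur at each pole and zero magnitude: 0.57 rad/sec, 26 rad/sec.
The lowest is 0.57 rad/sec.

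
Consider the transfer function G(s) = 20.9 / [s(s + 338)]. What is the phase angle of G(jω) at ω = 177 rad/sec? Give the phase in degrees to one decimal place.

∠(j177 + 338) = arctan(177/338) = 27.64°
∠(j177) = 90.00°
∠G(j177) = − (27.64° + 90.00°) = -117.64°

-117.6 deg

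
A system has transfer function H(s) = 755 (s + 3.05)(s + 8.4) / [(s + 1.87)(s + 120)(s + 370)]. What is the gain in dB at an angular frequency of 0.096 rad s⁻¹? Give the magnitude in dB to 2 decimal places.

-12.66 dB

|j0.096 + 3.05| = √(0.096² + 3.05²) = 3.052
|j0.096 + 8.4| = √(0.096² + 8.4²) = 8.401
|j0.096 + 1.87| = √(0.096² + 1.87²) = 1.872
|j0.096 + 120| = √(0.096² + 120²) = 120
|j0.096 + 370| = √(0.096² + 370²) = 370
|H(j0.096)| = 755 × 3.052 × 8.401 / (1.872 × 120 × 370) = 0.23279
20 log₁₀(0.23279) = -12.661 dB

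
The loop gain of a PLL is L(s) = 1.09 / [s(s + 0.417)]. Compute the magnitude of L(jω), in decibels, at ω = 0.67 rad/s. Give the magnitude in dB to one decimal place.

6.3 dB

|j0.67 + 0.417| = √(0.67² + 0.417²) = 0.7892
|j0.67| = 0.67
|L(j0.67)| = 1.09 / (0.7892 × 0.67) = 2.0615
20 log₁₀(2.0615) = 6.28 dB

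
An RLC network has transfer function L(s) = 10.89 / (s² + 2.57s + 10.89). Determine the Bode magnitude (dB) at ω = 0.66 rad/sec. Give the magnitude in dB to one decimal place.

|(j0.66)² + 2.57(j0.66) + 10.89| = |10.454 + j1.6962| = 10.59
|L(j0.66)| = 10.89 / 10.59 = 1.0282
20 log₁₀(1.0282) = 0.24 dB

0.2 dB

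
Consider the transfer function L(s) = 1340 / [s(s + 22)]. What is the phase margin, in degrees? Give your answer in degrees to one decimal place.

Gain crossover: |L(jω)| = 1 at ω ≈ 33.5 rad/s.
∠L(j33.5) = −90° − arctan(33.5/22) ≈ -146.68°
PM = 180° + (-146.68°) = 33.32°

33.3°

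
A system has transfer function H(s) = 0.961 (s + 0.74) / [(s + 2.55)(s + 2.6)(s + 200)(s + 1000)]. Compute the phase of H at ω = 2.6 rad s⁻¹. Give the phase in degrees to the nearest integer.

∠(j2.6 + 0.74) = arctan(2.6/0.74) = 74.11°
∠(j2.6 + 2.55) = arctan(2.6/2.55) = 45.56°
∠(j2.6 + 2.6) = arctan(2.6/2.6) = 45.00°
∠(j2.6 + 200) = arctan(2.6/200) = 0.74°
∠(j2.6 + 1000) = arctan(2.6/1000) = 0.15°
∠H(j2.6) = 74.11° − (45.56° + 45.00° + 0.74° + 0.15°) = -17.34°

-17°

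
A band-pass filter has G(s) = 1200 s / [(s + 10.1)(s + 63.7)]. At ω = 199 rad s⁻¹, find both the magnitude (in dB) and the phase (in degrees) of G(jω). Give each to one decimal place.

|G| = 15.2 dB, ∠G = -69.3°

|j199| = 199
|j199 + 10.1| = √(199² + 10.1²) = 199.3
|j199 + 63.7| = √(199² + 63.7²) = 208.9
|G(j199)| = 1200 × 199 / (199.3 × 208.9) = 5.7357
20 log₁₀(5.7357) = 15.17 dB
∠(j199) = 90.00°
∠(j199 + 10.1) = arctan(199/10.1) = 87.09°
∠(j199 + 63.7) = arctan(199/63.7) = 72.25°
∠G(j199) = 90.00° − (87.09° + 72.25°) = -69.34°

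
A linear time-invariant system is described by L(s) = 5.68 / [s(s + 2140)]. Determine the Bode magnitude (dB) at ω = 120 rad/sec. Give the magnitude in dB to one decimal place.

-93.1 dB

|j120 + 2140| = √(120² + 2140²) = 2143
|j120| = 120
|L(j120)| = 5.68 / (2143 × 120) = 2.2084e-05
20 log₁₀(2.2084e-05) = -93.12 dB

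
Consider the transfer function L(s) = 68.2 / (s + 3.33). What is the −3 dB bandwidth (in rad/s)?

3.33 rad/s

For a single-pole low-pass, the −3 dB point is at the pole: ω = 3.33 rad/s.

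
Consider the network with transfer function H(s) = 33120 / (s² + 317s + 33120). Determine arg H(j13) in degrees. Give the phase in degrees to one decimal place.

∠[(j13)² + 317(j13) + 33120] = ∠[32951 + j4121] = 7.13°
∠H(j13) = −7.13° = -7.13°

-7.1°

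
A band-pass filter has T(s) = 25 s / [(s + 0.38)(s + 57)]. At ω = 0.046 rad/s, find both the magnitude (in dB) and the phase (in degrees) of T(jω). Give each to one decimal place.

|j0.046| = 0.046
|j0.046 + 0.38| = √(0.046² + 0.38²) = 0.3828
|j0.046 + 57| = √(0.046² + 57²) = 57
|T(j0.046)| = 25 × 0.046 / (0.3828 × 57) = 0.052708
20 log₁₀(0.052708) = -25.56 dB
∠(j0.046) = 90.00°
∠(j0.046 + 0.38) = arctan(0.046/0.38) = 6.90°
∠(j0.046 + 57) = arctan(0.046/57) = 0.05°
∠T(j0.046) = 90.00° − (6.90° + 0.05°) = 83.05°

|T| = -25.6 dB, ∠T = 83.1 deg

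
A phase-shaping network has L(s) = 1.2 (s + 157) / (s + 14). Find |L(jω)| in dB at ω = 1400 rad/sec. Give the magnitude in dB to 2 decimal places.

|j1400 + 157| = √(1400² + 157²) = 1409
|j1400 + 14| = √(1400² + 14²) = 1400
|L(j1400)| = 1.2 × 1409 / 1400 = 1.2075
20 log₁₀(1.2075) = 1.637 dB

1.64 dB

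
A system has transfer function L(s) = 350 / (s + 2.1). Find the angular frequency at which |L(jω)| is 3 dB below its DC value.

For a single-pole low-pass, the −3 dB point is at the pole: ω = 2.1 rad/s.

2.1 rad/s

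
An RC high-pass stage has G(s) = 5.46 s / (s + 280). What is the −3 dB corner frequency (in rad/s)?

For a single-pole high-pass, the −3 dB point is at the pole: ω = 280 rad/s.

280 rad/s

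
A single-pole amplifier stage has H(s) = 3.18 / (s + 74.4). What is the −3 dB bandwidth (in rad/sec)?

For a single-pole low-pass, the −3 dB point is at the pole: ω = 74.4 rad/sec.

74.4 rad/sec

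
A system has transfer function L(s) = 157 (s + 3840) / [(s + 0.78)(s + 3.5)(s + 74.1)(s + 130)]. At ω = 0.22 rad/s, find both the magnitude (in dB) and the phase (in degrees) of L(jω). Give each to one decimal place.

|j0.22 + 3840| = √(0.22² + 3840²) = 3840
|j0.22 + 0.78| = √(0.22² + 0.78²) = 0.8104
|j0.22 + 3.5| = √(0.22² + 3.5²) = 3.507
|j0.22 + 74.1| = √(0.22² + 74.1²) = 74.1
|j0.22 + 130| = √(0.22² + 130²) = 130
|L(j0.22)| = 157 × 3840 / (0.8104 × 3.507 × 74.1 × 130) = 22.02
20 log₁₀(22.02) = 26.86 dB
∠(j0.22 + 3840) = arctan(0.22/3840) = 0.00°
∠(j0.22 + 0.78) = arctan(0.22/0.78) = 15.75°
∠(j0.22 + 3.5) = arctan(0.22/3.5) = 3.60°
∠(j0.22 + 74.1) = arctan(0.22/74.1) = 0.17°
∠(j0.22 + 130) = arctan(0.22/130) = 0.10°
∠L(j0.22) = 0.00° − (15.75° + 3.60° + 0.17° + 0.10°) = -19.61°

|L| = 26.9 dB, ∠L = -19.6 deg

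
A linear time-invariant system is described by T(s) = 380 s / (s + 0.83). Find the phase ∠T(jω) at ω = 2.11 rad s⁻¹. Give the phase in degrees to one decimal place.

∠(j2.11) = 90.00°
∠(j2.11 + 0.83) = arctan(2.11/0.83) = 68.53°
∠T(j2.11) = 90.00° − 68.53° = 21.47°

21.5°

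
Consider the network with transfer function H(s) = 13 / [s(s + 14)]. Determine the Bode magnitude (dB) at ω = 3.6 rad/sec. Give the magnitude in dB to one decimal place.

|j3.6 + 14| = √(3.6² + 14²) = 14.46
|j3.6| = 3.6
|H(j3.6)| = 13 / (14.46 × 3.6) = 0.24981
20 log₁₀(0.24981) = -12.05 dB

-12.0 dB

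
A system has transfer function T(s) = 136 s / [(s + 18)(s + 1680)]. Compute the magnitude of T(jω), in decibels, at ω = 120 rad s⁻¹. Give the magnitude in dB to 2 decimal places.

-21.95 dB

|j120| = 120
|j120 + 18| = √(120² + 18²) = 121.3
|j120 + 1680| = √(120² + 1680²) = 1684
|T(j120)| = 136 × 120 / (121.3 × 1684) = 0.079853
20 log₁₀(0.079853) = -21.954 dB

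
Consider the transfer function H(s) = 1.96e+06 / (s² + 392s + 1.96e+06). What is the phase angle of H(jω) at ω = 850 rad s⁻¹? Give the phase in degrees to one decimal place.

∠[(j850)² + 392(j850) + 1.96e+06] = ∠[1.2375e+06 + j3.332e+05] = 15.07°
∠H(j850) = −15.07° = -15.07°

-15.1°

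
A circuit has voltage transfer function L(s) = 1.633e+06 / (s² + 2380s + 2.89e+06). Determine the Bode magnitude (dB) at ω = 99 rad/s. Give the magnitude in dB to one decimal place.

|(j99)² + 2380(j99) + 2.89e+06| = |2.8802e+06 + j2.3562e+05| = 2.89e+06
|L(j99)| = 1.633e+06 / 2.89e+06 = 0.56509
20 log₁₀(0.56509) = -4.96 dB

-5.0 dB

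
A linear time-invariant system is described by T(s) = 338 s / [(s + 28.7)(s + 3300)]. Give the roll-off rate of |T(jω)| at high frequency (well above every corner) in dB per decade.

-20 dB/decade

With 1 zero and 2 poles, the high-frequency asymptotic slope is 20 × (1 − 2) = -20 dB/decade.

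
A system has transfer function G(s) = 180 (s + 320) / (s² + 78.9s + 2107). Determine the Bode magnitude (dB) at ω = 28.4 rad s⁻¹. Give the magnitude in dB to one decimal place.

27.0 dB

|j28.4 + 320| = √(28.4² + 320²) = 321.3
|(j28.4)² + 78.9(j28.4) + 2107| = |1300.4 + j2240.8| = 2591
|G(j28.4)| = 180 × 321.3 / 2591 = 22.32
20 log₁₀(22.32) = 26.97 dB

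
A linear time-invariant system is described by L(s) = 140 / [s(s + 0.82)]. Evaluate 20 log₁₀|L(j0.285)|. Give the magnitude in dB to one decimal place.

|j0.285 + 0.82| = √(0.285² + 0.82²) = 0.8681
|j0.285| = 0.285
|L(j0.285)| = 140 / (0.8681 × 0.285) = 565.86
20 log₁₀(565.86) = 55.05 dB

55.1 dB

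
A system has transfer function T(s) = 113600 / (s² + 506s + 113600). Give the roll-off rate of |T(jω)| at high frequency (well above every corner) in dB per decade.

-40 dB/decade

With 0 zeros and 2 poles, the high-frequency asymptotic slope is 20 × (0 − 2) = -40 dB/decade.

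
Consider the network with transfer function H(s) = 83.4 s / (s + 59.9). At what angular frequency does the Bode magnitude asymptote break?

59.9 rad/s

The single real pole at s = −59.9 gives a corner at ω = 59.9 rad/s.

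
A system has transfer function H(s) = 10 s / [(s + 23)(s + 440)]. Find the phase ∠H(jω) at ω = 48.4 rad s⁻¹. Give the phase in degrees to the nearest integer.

19°

∠(j48.4) = 90.00°
∠(j48.4 + 23) = arctan(48.4/23) = 64.58°
∠(j48.4 + 440) = arctan(48.4/440) = 6.28°
∠H(j48.4) = 90.00° − (64.58° + 6.28°) = 19.14°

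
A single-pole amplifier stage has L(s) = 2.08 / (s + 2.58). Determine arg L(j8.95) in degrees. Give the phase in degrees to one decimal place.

∠(j8.95 + 2.58) = arctan(8.95/2.58) = 73.92°
∠L(j8.95) = −73.92° = -73.92°

-73.9°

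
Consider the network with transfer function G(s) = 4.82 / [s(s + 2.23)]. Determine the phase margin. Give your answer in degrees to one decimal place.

52.5°

Gain crossover: |G(jω)| = 1 at ω ≈ 1.71 rad s⁻¹.
∠G(j1.71) = −90° − arctan(1.71/2.23) ≈ -127.54°
PM = 180° + (-127.54°) = 52.46°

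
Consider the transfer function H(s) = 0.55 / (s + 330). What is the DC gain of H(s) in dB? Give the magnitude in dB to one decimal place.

-55.6 dB

H(0) = 0.55 / 330 = 0.0016667
20 log₁₀(0.0016667) = -55.56 dB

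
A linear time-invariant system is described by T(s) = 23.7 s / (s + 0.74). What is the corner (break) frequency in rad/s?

0.74 rad/s

The single real pole at s = −0.74 gives a corner at ω = 0.74 rad/s.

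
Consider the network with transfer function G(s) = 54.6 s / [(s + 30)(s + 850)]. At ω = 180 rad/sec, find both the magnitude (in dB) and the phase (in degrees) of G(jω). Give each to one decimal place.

|G| = -24.2 dB, ∠G = -2.5 deg

|j180| = 180
|j180 + 30| = √(180² + 30²) = 182.5
|j180 + 850| = √(180² + 850²) = 868.8
|G(j180)| = 54.6 × 180 / (182.5 × 868.8) = 0.061987
20 log₁₀(0.061987) = -24.15 dB
∠(j180) = 90.00°
∠(j180 + 30) = arctan(180/30) = 80.54°
∠(j180 + 850) = arctan(180/850) = 11.96°
∠G(j180) = 90.00° − (80.54° + 11.96°) = -2.49°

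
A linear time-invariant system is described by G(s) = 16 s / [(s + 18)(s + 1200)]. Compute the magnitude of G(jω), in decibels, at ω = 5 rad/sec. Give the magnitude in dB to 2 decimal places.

|j5| = 5
|j5 + 18| = √(5² + 18²) = 18.68
|j5 + 1200| = √(5² + 1200²) = 1200
|G(j5)| = 16 × 5 / (18.68 × 1200) = 0.0035686
20 log₁₀(0.0035686) = -48.950 dB

-48.95 dB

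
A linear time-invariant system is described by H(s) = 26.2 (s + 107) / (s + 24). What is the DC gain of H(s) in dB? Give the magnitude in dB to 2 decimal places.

41.35 dB

H(0) = 26.2 × 107 / 24 = 116.81
20 log₁₀(116.81) = 41.349 dB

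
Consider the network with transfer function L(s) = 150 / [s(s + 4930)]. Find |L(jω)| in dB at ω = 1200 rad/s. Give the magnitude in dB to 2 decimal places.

-92.17 dB

|j1200 + 4930| = √(1200² + 4930²) = 5074
|j1200| = 1200
|L(j1200)| = 150 / (5074 × 1200) = 2.4636e-05
20 log₁₀(2.4636e-05) = -92.169 dB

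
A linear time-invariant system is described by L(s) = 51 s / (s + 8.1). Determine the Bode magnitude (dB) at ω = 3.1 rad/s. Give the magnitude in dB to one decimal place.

|j3.1| = 3.1
|j3.1 + 8.1| = √(3.1² + 8.1²) = 8.673
|L(j3.1)| = 51 × 3.1 / 8.673 = 18.229
20 log₁₀(18.229) = 25.22 dB

25.2 dB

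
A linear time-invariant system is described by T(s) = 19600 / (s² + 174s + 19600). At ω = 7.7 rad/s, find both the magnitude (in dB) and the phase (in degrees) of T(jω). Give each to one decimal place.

|T| = 0.0 dB, ∠T = -3.9°

|(j7.7)² + 174(j7.7) + 19600| = |19541 + j1339.8| = 1.959e+04
|T(j7.7)| = 19600 / 1.959e+04 = 1.0007
20 log₁₀(1.0007) = 0.01 dB
∠[(j7.7)² + 174(j7.7) + 19600] = ∠[19541 + j1339.8] = 3.92°
∠T(j7.7) = −3.92° = -3.92°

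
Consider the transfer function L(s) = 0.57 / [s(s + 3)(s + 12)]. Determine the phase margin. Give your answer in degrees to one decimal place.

89.6°

Gain crossover: |L(jω)| = 1 at ω ≈ 0.0158 rad s⁻¹.
∠L(j0.0158) = −90° − arctan(0.0158/3) − arctan(0.0158/12) ≈ -90.38°
PM = 180° + (-90.38°) = 89.62°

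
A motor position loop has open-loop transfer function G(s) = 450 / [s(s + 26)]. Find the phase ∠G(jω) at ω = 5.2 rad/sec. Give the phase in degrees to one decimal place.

-101.3°

∠(j5.2 + 26) = arctan(5.2/26) = 11.31°
∠(j5.2) = 90.00°
∠G(j5.2) = − (11.31° + 90.00°) = -101.31°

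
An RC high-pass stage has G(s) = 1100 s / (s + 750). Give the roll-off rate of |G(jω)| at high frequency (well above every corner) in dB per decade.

With 1 zero and 1 pole, the high-frequency asymptotic slope is 20 × (1 − 1) = 0 dB/decade.

0 dB/decade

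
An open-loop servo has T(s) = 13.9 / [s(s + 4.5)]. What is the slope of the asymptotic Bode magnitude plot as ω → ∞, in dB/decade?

-40 dB/decade

With 0 zeros and 2 poles, the high-frequency asymptotic slope is 20 × (0 − 2) = -40 dB/decade.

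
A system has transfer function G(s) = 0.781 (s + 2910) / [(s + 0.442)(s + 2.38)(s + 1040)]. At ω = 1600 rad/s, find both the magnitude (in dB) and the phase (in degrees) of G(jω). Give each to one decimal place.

|G| = -125.5 dB, ∠G = -208.1°

|j1600 + 2910| = √(1600² + 2910²) = 3321
|j1600 + 0.442| = √(1600² + 0.442²) = 1600
|j1600 + 2.38| = √(1600² + 2.38²) = 1600
|j1600 + 1040| = √(1600² + 1040²) = 1908
|G(j1600)| = 0.781 × 3321 / (1600 × 1600 × 1908) = 5.309e-07
20 log₁₀(5.309e-07) = -125.50 dB
∠(j1600 + 2910) = arctan(1600/2910) = 28.80°
∠(j1600 + 0.442) = arctan(1600/0.442) = 89.98°
∠(j1600 + 2.38) = arctan(1600/2.38) = 89.91°
∠(j1600 + 1040) = arctan(1600/1040) = 56.98°
∠G(j1600) = 28.80° − (89.98° + 89.91° + 56.98°) = -208.07°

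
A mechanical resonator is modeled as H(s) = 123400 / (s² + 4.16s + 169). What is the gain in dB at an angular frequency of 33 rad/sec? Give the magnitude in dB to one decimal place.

42.5 dB

|(j33)² + 4.16(j33) + 169| = |-920 + j137.28| = 930.2
|H(j33)| = 123400 / 930.2 = 132.66
20 log₁₀(132.66) = 42.45 dB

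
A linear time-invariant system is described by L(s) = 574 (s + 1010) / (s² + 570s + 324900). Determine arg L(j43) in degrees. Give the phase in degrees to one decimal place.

-1.9°

∠(j43 + 1010) = arctan(43/1010) = 2.44°
∠[(j43)² + 570(j43) + 324900] = ∠[3.2305e+05 + j24510] = 4.34°
∠L(j43) = 2.44° − 4.34° = -1.90°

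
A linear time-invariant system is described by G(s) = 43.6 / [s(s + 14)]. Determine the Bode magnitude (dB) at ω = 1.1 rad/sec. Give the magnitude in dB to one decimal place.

9.0 dB

|j1.1 + 14| = √(1.1² + 14²) = 14.04
|j1.1| = 1.1
|G(j1.1)| = 43.6 / (14.04 × 1.1) = 2.8225
20 log₁₀(2.8225) = 9.01 dB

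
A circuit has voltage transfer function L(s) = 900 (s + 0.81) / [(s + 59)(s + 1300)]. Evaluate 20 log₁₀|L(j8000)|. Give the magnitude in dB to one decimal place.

-19.1 dB

|j8000 + 0.81| = √(8000² + 0.81²) = 8000
|j8000 + 59| = √(8000² + 59²) = 8000
|j8000 + 1300| = √(8000² + 1300²) = 8105
|L(j8000)| = 900 × 8000 / (8000 × 8105) = 0.11104
20 log₁₀(0.11104) = -19.09 dB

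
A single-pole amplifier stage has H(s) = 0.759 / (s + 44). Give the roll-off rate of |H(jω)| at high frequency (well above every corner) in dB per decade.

With 0 zeros and 1 pole, the high-frequency asymptotic slope is 20 × (0 − 1) = -20 dB/decade.

-20 dB/decade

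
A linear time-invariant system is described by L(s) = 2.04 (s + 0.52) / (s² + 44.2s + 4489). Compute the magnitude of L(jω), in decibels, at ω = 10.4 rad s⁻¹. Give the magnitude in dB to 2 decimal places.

|j10.4 + 0.52| = √(10.4² + 0.52²) = 10.41
|(j10.4)² + 44.2(j10.4) + 4489| = |4380.8 + j459.68| = 4405
|L(j10.4)| = 2.04 × 10.41 / 4405 = 0.0048225
20 log₁₀(0.0048225) = -46.335 dB

-46.33 dB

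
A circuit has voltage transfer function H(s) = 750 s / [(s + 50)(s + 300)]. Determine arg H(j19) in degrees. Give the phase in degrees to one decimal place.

∠(j19) = 90.00°
∠(j19 + 50) = arctan(19/50) = 20.81°
∠(j19 + 300) = arctan(19/300) = 3.62°
∠H(j19) = 90.00° − (20.81° + 3.62°) = 65.57°

65.6°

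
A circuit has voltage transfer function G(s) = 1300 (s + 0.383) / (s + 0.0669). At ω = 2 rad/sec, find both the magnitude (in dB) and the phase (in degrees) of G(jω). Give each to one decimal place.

|G| = 62.4 dB, ∠G = -8.9 deg

|j2 + 0.383| = √(2² + 0.383²) = 2.036
|j2 + 0.0669| = √(2² + 0.0669²) = 2.001
|G(j2)| = 1300 × 2.036 / 2.001 = 1322.9
20 log₁₀(1322.9) = 62.43 dB
∠(j2 + 0.383) = arctan(2/0.383) = 79.16°
∠(j2 + 0.0669) = arctan(2/0.0669) = 88.08°
∠G(j2) = 79.16° − 88.08° = -8.93°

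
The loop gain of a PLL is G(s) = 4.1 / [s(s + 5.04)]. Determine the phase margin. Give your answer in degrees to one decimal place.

80.9°

Gain crossover: |G(jω)| = 1 at ω ≈ 0.803 rad/sec.
∠G(j0.803) = −90° − arctan(0.803/5.04) ≈ -99.06°
PM = 180° + (-99.06°) = 80.94°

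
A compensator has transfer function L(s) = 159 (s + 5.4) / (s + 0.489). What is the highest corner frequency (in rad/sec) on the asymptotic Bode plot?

Break frequencies occur at each pole and zero magnitude: 0.489 rad/sec, 5.4 rad/sec.
The highest is 5.4 rad/sec.

5.4 rad/sec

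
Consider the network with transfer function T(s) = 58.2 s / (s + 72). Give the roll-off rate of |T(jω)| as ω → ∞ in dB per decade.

With 1 zero and 1 pole, the high-frequency asymptotic slope is 20 × (1 − 1) = 0 dB/decade.

0 dB/decade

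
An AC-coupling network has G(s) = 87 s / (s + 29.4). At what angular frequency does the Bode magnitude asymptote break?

The single real pole at s = −29.4 gives a corner at ω = 29.4 rad/sec.

29.4 rad/sec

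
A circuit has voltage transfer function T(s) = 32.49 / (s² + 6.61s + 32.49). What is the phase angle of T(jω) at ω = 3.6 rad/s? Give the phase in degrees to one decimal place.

-50.6°

∠[(j3.6)² + 6.61(j3.6) + 32.49] = ∠[19.53 + j23.796] = 50.62°
∠T(j3.6) = −50.62° = -50.62°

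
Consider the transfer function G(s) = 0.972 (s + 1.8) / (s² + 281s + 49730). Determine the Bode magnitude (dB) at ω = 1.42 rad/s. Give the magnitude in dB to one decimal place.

-87.0 dB

|j1.42 + 1.8| = √(1.42² + 1.8²) = 2.293
|(j1.42)² + 281(j1.42) + 49730| = |49728 + j399.02| = 4.973e+04
|G(j1.42)| = 0.972 × 2.293 / 4.973e+04 = 4.4812e-05
20 log₁₀(4.4812e-05) = -86.97 dB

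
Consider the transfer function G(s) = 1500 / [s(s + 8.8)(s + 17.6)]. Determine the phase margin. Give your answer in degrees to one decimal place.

Gain crossover: |G(jω)| = 1 at ω ≈ 7.03 rad/sec.
∠G(j7.03) = −90° − arctan(7.03/8.8) − arctan(7.03/17.6) ≈ -150.38°
PM = 180° + (-150.38°) = 29.62°

29.6°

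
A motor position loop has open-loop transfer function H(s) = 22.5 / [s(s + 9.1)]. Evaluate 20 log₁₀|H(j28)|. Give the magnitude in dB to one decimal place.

-31.3 dB

|j28 + 9.1| = √(28² + 9.1²) = 29.44
|j28| = 28
|H(j28)| = 22.5 / (29.44 × 28) = 0.027294
20 log₁₀(0.027294) = -31.28 dB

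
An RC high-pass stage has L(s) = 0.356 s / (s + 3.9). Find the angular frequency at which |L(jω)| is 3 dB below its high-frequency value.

3.9 rad/s

For a single-pole high-pass, the −3 dB point is at the pole: ω = 3.9 rad/s.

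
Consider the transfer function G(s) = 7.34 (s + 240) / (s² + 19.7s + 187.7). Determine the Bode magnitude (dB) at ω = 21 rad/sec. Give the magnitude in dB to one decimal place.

11.2 dB

|j21 + 240| = √(21² + 240²) = 240.9
|(j21)² + 19.7(j21) + 187.7| = |-253.3 + j413.7| = 485.1
|G(j21)| = 7.34 × 240.9 / 485.1 = 3.6454
20 log₁₀(3.6454) = 11.23 dB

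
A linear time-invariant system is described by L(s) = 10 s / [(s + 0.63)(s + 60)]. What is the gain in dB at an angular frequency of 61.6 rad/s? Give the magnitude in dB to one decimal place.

|j61.6| = 61.6
|j61.6 + 0.63| = √(61.6² + 0.63²) = 61.6
|j61.6 + 60| = √(61.6² + 60²) = 85.99
|L(j61.6)| = 10 × 61.6 / (61.6 × 85.99) = 0.11628
20 log₁₀(0.11628) = -18.69 dB

-18.7 dB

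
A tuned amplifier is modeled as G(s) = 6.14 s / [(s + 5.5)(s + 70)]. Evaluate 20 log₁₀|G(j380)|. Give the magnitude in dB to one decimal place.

-36.0 dB

|j380| = 380
|j380 + 5.5| = √(380² + 5.5²) = 380
|j380 + 70| = √(380² + 70²) = 386.4
|G(j380)| = 6.14 × 380 / (380 × 386.4) = 0.015889
20 log₁₀(0.015889) = -35.98 dB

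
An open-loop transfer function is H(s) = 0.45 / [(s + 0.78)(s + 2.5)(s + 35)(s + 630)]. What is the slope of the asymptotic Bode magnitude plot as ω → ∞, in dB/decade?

With 0 zeros and 4 poles, the high-frequency asymptotic slope is 20 × (0 − 4) = -80 dB/decade.

-80 dB/decade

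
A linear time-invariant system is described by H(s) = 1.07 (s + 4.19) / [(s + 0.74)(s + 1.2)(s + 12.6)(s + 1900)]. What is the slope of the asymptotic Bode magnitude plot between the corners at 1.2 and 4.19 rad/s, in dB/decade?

In this band the factors already past their corner are: pole at 0.74, pole at 1.2; net slope = -40 dB/decade.

-40 dB/decade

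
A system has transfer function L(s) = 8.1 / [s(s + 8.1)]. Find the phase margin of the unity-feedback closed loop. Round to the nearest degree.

Gain crossover: |L(jω)| = 1 at ω ≈ 0.993 rad/s.
∠L(j0.993) = −90° − arctan(0.993/8.1) ≈ -96.99°
PM = 180° + (-96.99°) = 83.01°

83°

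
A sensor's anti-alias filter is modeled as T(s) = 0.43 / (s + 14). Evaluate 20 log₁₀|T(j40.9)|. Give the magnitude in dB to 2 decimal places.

-40.05 dB

|j40.9 + 14| = √(40.9² + 14²) = 43.23
|T(j40.9)| = 0.43 / 43.23 = 0.0099469
20 log₁₀(0.0099469) = -40.046 dB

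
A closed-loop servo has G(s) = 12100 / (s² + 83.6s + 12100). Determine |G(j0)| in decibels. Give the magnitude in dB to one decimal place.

0.0 dB

G(0) = 12100 / 12100 = 1
20 log₁₀(1) = 0.00 dB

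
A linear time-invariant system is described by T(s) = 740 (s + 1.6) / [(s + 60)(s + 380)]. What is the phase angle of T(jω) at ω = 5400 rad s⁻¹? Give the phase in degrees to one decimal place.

-85.4°

∠(j5400 + 1.6) = arctan(5400/1.6) = 89.98°
∠(j5400 + 60) = arctan(5400/60) = 89.36°
∠(j5400 + 380) = arctan(5400/380) = 85.97°
∠T(j5400) = 89.98° − (89.36° + 85.97°) = -85.36°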